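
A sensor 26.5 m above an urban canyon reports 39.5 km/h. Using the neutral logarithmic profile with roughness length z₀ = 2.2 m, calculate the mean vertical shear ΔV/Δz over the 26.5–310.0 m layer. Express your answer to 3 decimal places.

Log law: V₂ = V₁ · ln(z₂/z₀)/ln(z₁/z₀) = 39.5 × 4.9481/2.4887 = 78.5356 km/h
ΔV/Δz = (78.5356 − 39.5)/(310.0 − 26.5) = 39.0356/283.5000 = 0.13769 km/h/m

0.138 km/h/m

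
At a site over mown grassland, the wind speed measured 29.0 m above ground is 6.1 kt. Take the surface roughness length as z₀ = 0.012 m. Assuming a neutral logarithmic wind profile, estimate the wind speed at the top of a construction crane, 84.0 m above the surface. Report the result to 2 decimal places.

Log law: V(z) ∝ ln(z/z₀), so V₂/V₁ = ln(z₂/z₀) / ln(z₁/z₀).
ln(84.0/0.012) = 8.8537, ln(29.0/0.012) = 7.7901
V₂ = 6.1 × 8.8537/7.7901 = 6.1 × 1.1365 = 6.9328 kt

6.93 kt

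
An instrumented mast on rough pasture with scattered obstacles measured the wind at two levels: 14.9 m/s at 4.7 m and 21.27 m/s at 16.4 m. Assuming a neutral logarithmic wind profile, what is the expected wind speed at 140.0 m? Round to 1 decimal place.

32.2 m/s

Log law: V ∝ ln(z/z₀). From the pair, with r = V₁/V₂ = 0.70052,
ln z₀ = (ln z₁ − r·ln z₂)/(1 − r) = (1.5476 − 0.70052×2.7973)/0.29948 = -1.3756 → z₀ = 0.2527 m
V₃ = V₁ · ln(z₃/z₀)/ln(z₁/z₀) = 14.9 × 6.3173/2.9232 = 32.2001 m/s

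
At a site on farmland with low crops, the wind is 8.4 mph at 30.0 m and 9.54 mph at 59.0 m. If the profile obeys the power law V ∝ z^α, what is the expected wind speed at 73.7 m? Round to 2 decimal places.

9.95 mph

First find α: α = ln(V₂/V₁)/ln(z₂/z₁) = ln(9.54/8.4)/ln(59.0/30.0) = 0.12726/0.67634 = 0.1882
Extrapolate from 59.0 m to 73.7 m: V₃ = 9.54 × (73.7/59.0)^0.1882 = 9.54 × 1.0427 = 9.9478 mph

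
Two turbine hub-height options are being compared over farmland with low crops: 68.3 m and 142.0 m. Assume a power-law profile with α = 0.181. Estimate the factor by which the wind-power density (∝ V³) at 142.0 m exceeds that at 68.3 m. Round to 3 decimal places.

1.488

Speed ratio: V_B/V_A = (z_B/z_A)^α = (142.0/68.3)^0.181 = (2.0791)^0.181 = 1.14165
Power-density ratio: P_B/P_A = (V_B/V_A)³ = (1.14165)³ = 1.48800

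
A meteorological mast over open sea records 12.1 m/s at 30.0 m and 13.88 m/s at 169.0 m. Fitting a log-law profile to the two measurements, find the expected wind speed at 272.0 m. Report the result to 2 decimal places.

14.37 m/s

Log law: V ∝ ln(z/z₀). From the pair, with r = V₁/V₂ = 0.87176,
ln z₀ = (ln z₁ − r·ln z₂)/(1 − r) = (3.4012 − 0.87176×5.1299)/0.12824 = -8.3501 → z₀ = 0.0002364 m
V₃ = V₁ · ln(z₃/z₀)/ln(z₁/z₀) = 12.1 × 13.9559/11.7513 = 14.3700 m/s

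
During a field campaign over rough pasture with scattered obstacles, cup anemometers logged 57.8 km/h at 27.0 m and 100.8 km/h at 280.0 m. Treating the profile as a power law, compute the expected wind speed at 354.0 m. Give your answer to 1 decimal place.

106.6 km/h

First find α: α = ln(V₂/V₁)/ln(z₂/z₁) = ln(100.8/57.8)/ln(280.0/27.0) = 0.55615/2.33895 = 0.2378
Extrapolate from 280.0 m to 354.0 m: V₃ = 100.8 × (354.0/280.0)^0.2378 = 100.8 × 1.0573 = 106.5803 km/h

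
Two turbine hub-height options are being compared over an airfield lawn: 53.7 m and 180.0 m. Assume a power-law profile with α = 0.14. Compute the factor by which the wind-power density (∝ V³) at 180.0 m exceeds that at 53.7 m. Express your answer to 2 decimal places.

Speed ratio: V_B/V_A = (z_B/z_A)^α = (180.0/53.7)^0.14 = (3.3520)^0.14 = 1.18452
Power-density ratio: P_B/P_A = (V_B/V_A)³ = (1.18452)³ = 1.66198

1.66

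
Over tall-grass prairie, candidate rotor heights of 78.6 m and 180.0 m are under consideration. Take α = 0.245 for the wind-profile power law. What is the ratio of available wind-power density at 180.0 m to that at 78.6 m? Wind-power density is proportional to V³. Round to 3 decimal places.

Speed ratio: V_B/V_A = (z_B/z_A)^α = (180.0/78.6)^0.245 = (2.2901)^0.245 = 1.22508
Power-density ratio: P_B/P_A = (V_B/V_A)³ = (1.22508)³ = 1.83861

1.839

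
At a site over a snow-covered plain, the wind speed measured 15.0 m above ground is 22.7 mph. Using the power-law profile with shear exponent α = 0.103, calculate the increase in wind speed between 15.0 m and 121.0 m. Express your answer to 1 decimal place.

5.4 mph

Power law: V₂ = V₁ · (z₂/z₁)^α = 22.7 × (8.0667)^0.103 = 28.1459 mph
ΔV = 28.1459 − 22.7 = 5.4459 mph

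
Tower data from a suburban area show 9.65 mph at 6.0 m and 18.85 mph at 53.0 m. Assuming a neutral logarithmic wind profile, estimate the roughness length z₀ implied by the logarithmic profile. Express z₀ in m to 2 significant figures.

Log law: V(z) ∝ ln(z/z₀). With r = V₁/V₂ = 9.65/18.85 = 0.51194,
r · ln(z₂/z₀) = ln(z₁/z₀) ⇒ ln z₀ = (ln z₁ − r·ln z₂)/(1 − r)
ln z₀ = (1.79176 − 0.51194×3.97029) / 0.48806 = -0.4933
z₀ = exp(-0.4933) = 0.6106 m

z₀ ≈ 0.61 m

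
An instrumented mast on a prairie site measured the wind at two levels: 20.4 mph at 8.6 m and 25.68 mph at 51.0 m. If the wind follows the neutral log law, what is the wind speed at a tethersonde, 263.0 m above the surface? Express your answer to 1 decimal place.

Log law: V ∝ ln(z/z₀). From the pair, with r = V₁/V₂ = 0.79439,
ln z₀ = (ln z₁ − r·ln z₂)/(1 − r) = (2.1518 − 0.79439×3.9318)/0.20561 = -4.7258 → z₀ = 0.008864 m
V₃ = V₁ · ln(z₃/z₀)/ln(z₁/z₀) = 20.4 × 10.2979/6.8775 = 30.5455 mph

30.5 mph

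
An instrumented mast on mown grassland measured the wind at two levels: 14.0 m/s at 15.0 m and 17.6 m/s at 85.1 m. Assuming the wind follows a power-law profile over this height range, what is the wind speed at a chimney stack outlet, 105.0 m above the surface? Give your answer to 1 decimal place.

First find α: α = ln(V₂/V₁)/ln(z₂/z₁) = ln(17.6/14.0)/ln(85.1/15.0) = 0.22884/1.73578 = 0.1318
Extrapolate from 85.1 m to 105.0 m: V₃ = 17.6 × (105.0/85.1)^0.1318 = 17.6 × 1.0281 = 18.0944 m/s

18.1 m/s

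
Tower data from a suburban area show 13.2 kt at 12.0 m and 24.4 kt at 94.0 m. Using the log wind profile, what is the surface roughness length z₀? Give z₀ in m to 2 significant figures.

z₀ ≈ 1.1 m

Log law: V(z) ∝ ln(z/z₀). With r = V₁/V₂ = 13.2/24.4 = 0.54098,
r · ln(z₂/z₀) = ln(z₁/z₀) ⇒ ln z₀ = (ln z₁ − r·ln z₂)/(1 − r)
ln z₀ = (2.48491 − 0.54098×4.54329) / 0.45902 = 0.0589
z₀ = exp(0.0589) = 1.061 m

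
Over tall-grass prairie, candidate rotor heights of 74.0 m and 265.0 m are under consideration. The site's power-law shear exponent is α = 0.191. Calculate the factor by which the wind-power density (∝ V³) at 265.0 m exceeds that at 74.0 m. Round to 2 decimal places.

Speed ratio: V_B/V_A = (z_B/z_A)^α = (265.0/74.0)^0.191 = (3.5811)^0.191 = 1.27590
Power-density ratio: P_B/P_A = (V_B/V_A)³ = (1.27590)³ = 2.07707

2.08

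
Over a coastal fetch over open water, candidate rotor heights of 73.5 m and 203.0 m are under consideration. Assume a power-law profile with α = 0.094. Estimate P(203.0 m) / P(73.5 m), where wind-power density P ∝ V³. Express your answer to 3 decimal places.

1.332

Speed ratio: V_B/V_A = (z_B/z_A)^α = (203.0/73.5)^0.094 = (2.7619)^0.094 = 1.10021
Power-density ratio: P_B/P_A = (V_B/V_A)³ = (1.10021)³ = 1.33174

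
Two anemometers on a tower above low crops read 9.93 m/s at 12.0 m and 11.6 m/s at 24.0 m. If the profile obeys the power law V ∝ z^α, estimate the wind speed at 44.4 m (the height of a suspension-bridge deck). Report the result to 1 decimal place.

First find α: α = ln(V₂/V₁)/ln(z₂/z₁) = ln(11.6/9.93)/ln(24.0/12.0) = 0.15544/0.69315 = 0.2243
Extrapolate from 24.0 m to 44.4 m: V₃ = 11.6 × (44.4/24.0)^0.2243 = 11.6 × 1.1479 = 13.3160 m/s

13.3 m/s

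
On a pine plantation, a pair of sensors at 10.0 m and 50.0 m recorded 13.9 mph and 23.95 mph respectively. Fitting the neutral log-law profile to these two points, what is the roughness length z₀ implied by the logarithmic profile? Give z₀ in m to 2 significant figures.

Log law: V(z) ∝ ln(z/z₀). With r = V₁/V₂ = 13.9/23.95 = 0.58038,
r · ln(z₂/z₀) = ln(z₁/z₀) ⇒ ln z₀ = (ln z₁ − r·ln z₂)/(1 − r)
ln z₀ = (2.30259 − 0.58038×3.91202) / 0.41962 = 0.0766
z₀ = exp(0.0766) = 1.080 m

z₀ ≈ 1.1 m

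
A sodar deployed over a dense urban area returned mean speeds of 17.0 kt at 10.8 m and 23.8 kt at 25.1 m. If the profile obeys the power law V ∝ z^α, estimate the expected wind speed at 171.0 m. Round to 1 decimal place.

First find α: α = ln(V₂/V₁)/ln(z₂/z₁) = ln(23.8/17.0)/ln(25.1/10.8) = 0.33647/0.84332 = 0.3990
Extrapolate from 25.1 m to 171.0 m: V₃ = 23.8 × (171.0/25.1)^0.3990 = 23.8 × 2.1502 = 51.1752 kt

51.2 kt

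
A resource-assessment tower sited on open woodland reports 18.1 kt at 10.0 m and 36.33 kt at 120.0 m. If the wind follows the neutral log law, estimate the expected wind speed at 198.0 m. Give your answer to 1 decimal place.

40.0 kt

Log law: V ∝ ln(z/z₀). From the pair, with r = V₁/V₂ = 0.49821,
ln z₀ = (ln z₁ − r·ln z₂)/(1 − r) = (2.3026 − 0.49821×4.7875)/0.50179 = -0.1646 → z₀ = 0.8482 m
V₃ = V₁ · ln(z₃/z₀)/ln(z₁/z₀) = 18.1 × 5.4529/2.4672 = 40.0038 kt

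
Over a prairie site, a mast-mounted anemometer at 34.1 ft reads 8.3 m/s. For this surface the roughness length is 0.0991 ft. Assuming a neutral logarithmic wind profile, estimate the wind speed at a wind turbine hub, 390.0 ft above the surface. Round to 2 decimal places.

11.76 m/s

Log law: V(z) ∝ ln(z/z₀), so V₂/V₁ = ln(z₂/z₀) / ln(z₁/z₀).
ln(390.0/0.0991) = 8.2778, ln(34.1/0.0991) = 5.8409
V₂ = 8.3 × 8.2778/5.8409 = 8.3 × 1.4172 = 11.7628 m/s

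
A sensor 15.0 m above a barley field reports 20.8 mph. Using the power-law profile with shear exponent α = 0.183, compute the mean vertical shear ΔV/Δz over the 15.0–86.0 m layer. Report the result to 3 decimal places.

Power law: V₂ = V₁ · (z₂/z₁)^α = 20.8 × (5.7333)^0.183 = 28.6320 mph
ΔV/Δz = (28.6320 − 20.8)/(86.0 − 15.0) = 7.8320/71.0000 = 0.11031 mph/m

0.110 mph/m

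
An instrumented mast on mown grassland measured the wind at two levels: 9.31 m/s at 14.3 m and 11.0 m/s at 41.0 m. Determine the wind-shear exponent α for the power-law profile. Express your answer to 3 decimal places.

α ≈ 0.158

Power law: V₂/V₁ = (z₂/z₁)^α ⇒ α = ln(V₂/V₁) / ln(z₂/z₁)
α = ln(11.0/9.31) / ln(41.0/14.3) = ln(1.1815) / ln(2.8671)
  = 0.16681 / 1.05331 = 0.15836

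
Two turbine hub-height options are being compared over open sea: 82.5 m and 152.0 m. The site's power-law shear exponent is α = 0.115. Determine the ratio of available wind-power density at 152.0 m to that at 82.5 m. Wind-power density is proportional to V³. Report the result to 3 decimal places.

Speed ratio: V_B/V_A = (z_B/z_A)^α = (152.0/82.5)^0.115 = (1.8424)^0.115 = 1.07280
Power-density ratio: P_B/P_A = (V_B/V_A)³ = (1.07280)³ = 1.23469

1.235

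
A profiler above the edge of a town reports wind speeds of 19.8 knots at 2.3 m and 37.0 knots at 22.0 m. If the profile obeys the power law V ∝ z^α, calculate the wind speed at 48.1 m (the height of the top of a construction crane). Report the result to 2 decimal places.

First find α: α = ln(V₂/V₁)/ln(z₂/z₁) = ln(37.0/19.8)/ln(22.0/2.3) = 0.62524/2.25813 = 0.2769
Extrapolate from 22.0 m to 48.1 m: V₃ = 37.0 × (48.1/22.0)^0.2769 = 37.0 × 1.2418 = 45.9478 knots

45.95 knots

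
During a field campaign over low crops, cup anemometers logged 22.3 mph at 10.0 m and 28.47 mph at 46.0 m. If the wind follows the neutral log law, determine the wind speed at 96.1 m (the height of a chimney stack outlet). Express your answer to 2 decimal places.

31.45 mph

Log law: V ∝ ln(z/z₀). From the pair, with r = V₁/V₂ = 0.78328,
ln z₀ = (ln z₁ − r·ln z₂)/(1 − r) = (2.3026 − 0.78328×3.8286)/0.21672 = -3.2130 → z₀ = 0.04024 m
V₃ = V₁ · ln(z₃/z₀)/ln(z₁/z₀) = 22.3 × 7.7784/5.5156 = 31.4487 mph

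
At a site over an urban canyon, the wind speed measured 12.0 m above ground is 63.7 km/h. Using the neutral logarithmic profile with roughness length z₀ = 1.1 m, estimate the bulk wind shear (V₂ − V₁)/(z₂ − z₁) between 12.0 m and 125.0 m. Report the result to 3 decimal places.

Log law: V₂ = V₁ · ln(z₂/z₀)/ln(z₁/z₀) = 63.7 × 4.7330/2.3896 = 126.1687 km/h
ΔV/Δz = (126.1687 − 63.7)/(125.0 − 12.0) = 62.4687/113.0000 = 0.55282 km/h/m

0.553 km/h/m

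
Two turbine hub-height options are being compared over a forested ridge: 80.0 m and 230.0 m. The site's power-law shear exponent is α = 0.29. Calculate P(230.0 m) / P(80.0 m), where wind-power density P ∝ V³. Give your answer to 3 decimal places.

Speed ratio: V_B/V_A = (z_B/z_A)^α = (230.0/80.0)^0.29 = (2.8750)^0.29 = 1.35833
Power-density ratio: P_B/P_A = (V_B/V_A)³ = (1.35833)³ = 2.50620

2.506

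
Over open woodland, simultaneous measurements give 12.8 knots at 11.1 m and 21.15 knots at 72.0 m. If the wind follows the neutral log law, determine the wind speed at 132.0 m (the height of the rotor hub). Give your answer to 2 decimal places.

23.86 knots

Log law: V ∝ ln(z/z₀). From the pair, with r = V₁/V₂ = 0.60520,
ln z₀ = (ln z₁ − r·ln z₂)/(1 − r) = (2.4069 − 0.60520×4.2767)/0.39480 = -0.4592 → z₀ = 0.6318 m
V₃ = V₁ · ln(z₃/z₀)/ln(z₁/z₀) = 12.8 × 5.3420/2.8662 = 23.8569 knots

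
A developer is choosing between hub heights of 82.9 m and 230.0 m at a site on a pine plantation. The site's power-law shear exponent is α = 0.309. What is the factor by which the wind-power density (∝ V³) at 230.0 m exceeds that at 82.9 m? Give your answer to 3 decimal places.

2.575

Speed ratio: V_B/V_A = (z_B/z_A)^α = (230.0/82.9)^0.309 = (2.7744)^0.309 = 1.37069
Power-density ratio: P_B/P_A = (V_B/V_A)³ = (1.37069)³ = 2.57526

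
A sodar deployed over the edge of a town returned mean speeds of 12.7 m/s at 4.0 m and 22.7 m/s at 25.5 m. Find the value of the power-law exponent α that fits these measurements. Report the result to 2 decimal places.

α ≈ 0.31

Power law: V₂/V₁ = (z₂/z₁)^α ⇒ α = ln(V₂/V₁) / ln(z₂/z₁)
α = ln(22.7/12.7) / ln(25.5/4.0) = ln(1.7874) / ln(6.3750)
  = 0.58076 / 1.85238 = 0.31352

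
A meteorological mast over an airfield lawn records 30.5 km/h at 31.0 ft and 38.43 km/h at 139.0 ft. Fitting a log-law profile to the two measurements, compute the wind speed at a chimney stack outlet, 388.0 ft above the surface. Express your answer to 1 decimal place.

43.9 km/h

Log law: V ∝ ln(z/z₀). From the pair, with r = V₁/V₂ = 0.79365,
ln z₀ = (ln z₁ − r·ln z₂)/(1 − r) = (3.4340 − 0.79365×4.9345)/0.20635 = -2.3371 → z₀ = 0.09661 ft
V₃ = V₁ · ln(z₃/z₀)/ln(z₁/z₀) = 30.5 × 8.2981/5.7711 = 43.8552 km/h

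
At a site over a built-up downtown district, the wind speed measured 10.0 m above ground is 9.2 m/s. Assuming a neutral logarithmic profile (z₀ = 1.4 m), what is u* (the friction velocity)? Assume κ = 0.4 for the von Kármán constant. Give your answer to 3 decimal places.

Log law: V(z) = (u*/κ) · ln(z/z₀) ⇒ u* = κ · V / ln(z/z₀)
u* = 0.4 × 9.2 / ln(10.0/1.4) = 0.4 × 9.2 / 1.9661
   = 3.6800 / 1.9661 = 1.8717 m/s

u* ≈ 1.872 m/s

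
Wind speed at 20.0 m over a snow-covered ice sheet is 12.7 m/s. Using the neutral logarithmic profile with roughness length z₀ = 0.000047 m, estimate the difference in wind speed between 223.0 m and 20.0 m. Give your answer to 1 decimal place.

Log law: V₂ = V₁ · ln(z₂/z₀)/ln(z₁/z₀) = 12.7 × 15.3725/12.9611 = 15.0629 m/s
ΔV = 15.0629 − 12.7 = 2.3629 m/s

2.4 m/s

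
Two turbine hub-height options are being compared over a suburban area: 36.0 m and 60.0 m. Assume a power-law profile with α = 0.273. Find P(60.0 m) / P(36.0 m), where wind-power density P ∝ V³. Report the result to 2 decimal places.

Speed ratio: V_B/V_A = (z_B/z_A)^α = (60.0/36.0)^0.273 = (1.6667)^0.273 = 1.14965
Power-density ratio: P_B/P_A = (V_B/V_A)³ = (1.14965)³ = 1.51948

1.52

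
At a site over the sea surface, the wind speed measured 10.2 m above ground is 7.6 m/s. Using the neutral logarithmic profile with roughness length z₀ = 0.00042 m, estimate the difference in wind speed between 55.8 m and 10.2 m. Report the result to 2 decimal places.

1.28 m/s

Log law: V₂ = V₁ · ln(z₂/z₀)/ln(z₁/z₀) = 7.6 × 11.7970/10.0976 = 8.8790 m/s
ΔV = 8.8790 − 7.6 = 1.2790 m/s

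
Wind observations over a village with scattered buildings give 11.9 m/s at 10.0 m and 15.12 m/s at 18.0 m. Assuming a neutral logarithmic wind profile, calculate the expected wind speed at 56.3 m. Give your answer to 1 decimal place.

Log law: V ∝ ln(z/z₀). From the pair, with r = V₁/V₂ = 0.78704,
ln z₀ = (ln z₁ − r·ln z₂)/(1 − r) = (2.3026 − 0.78704×2.8904)/0.21296 = 0.1303 → z₀ = 1.139 m
V₃ = V₁ · ln(z₃/z₀)/ln(z₁/z₀) = 11.9 × 3.9004/2.1723 = 21.3669 m/s

21.4 m/s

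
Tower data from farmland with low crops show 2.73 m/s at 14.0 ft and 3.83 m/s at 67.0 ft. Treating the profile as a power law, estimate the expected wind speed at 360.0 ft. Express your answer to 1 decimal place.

First find α: α = ln(V₂/V₁)/ln(z₂/z₁) = ln(3.83/2.73)/ln(67.0/14.0) = 0.33856/1.56564 = 0.2162
Extrapolate from 67.0 ft to 360.0 ft: V₃ = 3.83 × (360.0/67.0)^0.2162 = 3.83 × 1.4385 = 5.5094 m/s

5.5 m/s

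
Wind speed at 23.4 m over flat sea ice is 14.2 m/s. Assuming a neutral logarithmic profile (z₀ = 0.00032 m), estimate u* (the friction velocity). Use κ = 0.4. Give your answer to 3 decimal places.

Log law: V(z) = (u*/κ) · ln(z/z₀) ⇒ u* = κ · V / ln(z/z₀)
u* = 0.4 × 14.2 / ln(23.4/0.00032) = 0.4 × 14.2 / 11.1999
   = 5.6800 / 11.1999 = 0.5071 m/s

u* ≈ 0.507 m/s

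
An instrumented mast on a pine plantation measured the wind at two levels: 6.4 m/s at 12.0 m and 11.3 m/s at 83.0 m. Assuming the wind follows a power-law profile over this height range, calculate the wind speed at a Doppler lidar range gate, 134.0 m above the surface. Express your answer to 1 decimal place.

13.0 m/s

First find α: α = ln(V₂/V₁)/ln(z₂/z₁) = ln(11.3/6.4)/ln(83.0/12.0) = 0.56850/1.93393 = 0.2940
Extrapolate from 83.0 m to 134.0 m: V₃ = 11.3 × (134.0/83.0)^0.2940 = 11.3 × 1.1512 = 13.0086 m/s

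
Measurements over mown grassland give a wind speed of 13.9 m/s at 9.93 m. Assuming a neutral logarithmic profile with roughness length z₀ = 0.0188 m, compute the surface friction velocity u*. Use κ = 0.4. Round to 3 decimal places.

u* ≈ 0.887 m/s

Log law: V(z) = (u*/κ) · ln(z/z₀) ⇒ u* = κ · V / ln(z/z₀)
u* = 0.4 × 13.9 / ln(9.93/0.0188) = 0.4 × 13.9 / 6.2695
   = 5.5600 / 6.2695 = 0.8868 m/s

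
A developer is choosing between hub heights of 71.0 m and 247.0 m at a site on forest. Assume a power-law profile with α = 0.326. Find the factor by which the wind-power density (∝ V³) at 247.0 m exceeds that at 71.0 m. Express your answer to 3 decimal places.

Speed ratio: V_B/V_A = (z_B/z_A)^α = (247.0/71.0)^0.326 = (3.4789)^0.326 = 1.50144
Power-density ratio: P_B/P_A = (V_B/V_A)³ = (1.50144)³ = 3.38475

3.385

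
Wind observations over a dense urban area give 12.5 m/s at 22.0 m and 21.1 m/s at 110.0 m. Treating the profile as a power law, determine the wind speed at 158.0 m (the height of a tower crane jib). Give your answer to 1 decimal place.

First find α: α = ln(V₂/V₁)/ln(z₂/z₁) = ln(21.1/12.5)/ln(110.0/22.0) = 0.52354/1.60944 = 0.3253
Extrapolate from 110.0 m to 158.0 m: V₃ = 21.1 × (158.0/110.0)^0.3253 = 21.1 × 1.1250 = 23.7378 m/s

23.7 m/s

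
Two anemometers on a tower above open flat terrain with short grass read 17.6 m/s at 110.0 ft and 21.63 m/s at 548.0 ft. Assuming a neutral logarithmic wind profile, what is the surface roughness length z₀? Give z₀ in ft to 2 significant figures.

z₀ ≈ 0.099 ft

Log law: V(z) ∝ ln(z/z₀). With r = V₁/V₂ = 17.6/21.63 = 0.81368,
r · ln(z₂/z₀) = ln(z₁/z₀) ⇒ ln z₀ = (ln z₁ − r·ln z₂)/(1 − r)
ln z₀ = (4.70048 − 0.81368×6.30628) / 0.18632 = -2.3124
z₀ = exp(-2.3124) = 0.09902 ft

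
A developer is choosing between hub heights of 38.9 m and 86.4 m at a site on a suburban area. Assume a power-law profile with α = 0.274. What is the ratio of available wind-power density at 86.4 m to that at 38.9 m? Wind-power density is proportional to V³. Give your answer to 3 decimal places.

1.927

Speed ratio: V_B/V_A = (z_B/z_A)^α = (86.4/38.9)^0.274 = (2.2211)^0.274 = 1.24440
Power-density ratio: P_B/P_A = (V_B/V_A)³ = (1.24440)³ = 1.92697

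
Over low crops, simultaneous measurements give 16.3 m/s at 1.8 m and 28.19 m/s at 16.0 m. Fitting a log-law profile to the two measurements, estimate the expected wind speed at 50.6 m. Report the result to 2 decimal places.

Log law: V ∝ ln(z/z₀). From the pair, with r = V₁/V₂ = 0.57822,
ln z₀ = (ln z₁ − r·ln z₂)/(1 − r) = (0.5878 − 0.57822×2.7726)/0.42178 = -2.4074 → z₀ = 0.09005 m
V₃ = V₁ · ln(z₃/z₀)/ln(z₁/z₀) = 16.3 × 6.3313/2.9951 = 34.4559 m/s

34.46 m/s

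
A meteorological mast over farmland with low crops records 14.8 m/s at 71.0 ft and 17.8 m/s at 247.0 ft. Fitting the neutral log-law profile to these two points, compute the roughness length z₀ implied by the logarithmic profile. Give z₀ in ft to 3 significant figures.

z₀ ≈ 0.151 ft

Log law: V(z) ∝ ln(z/z₀). With r = V₁/V₂ = 14.8/17.8 = 0.83146,
r · ln(z₂/z₀) = ln(z₁/z₀) ⇒ ln z₀ = (ln z₁ − r·ln z₂)/(1 − r)
ln z₀ = (4.26268 − 0.83146×5.50939) / 0.16854 = -1.8877
z₀ = exp(-1.8877) = 0.1514 ft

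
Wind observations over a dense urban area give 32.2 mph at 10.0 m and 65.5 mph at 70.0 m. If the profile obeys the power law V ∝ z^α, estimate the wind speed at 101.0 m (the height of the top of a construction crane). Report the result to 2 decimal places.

First find α: α = ln(V₂/V₁)/ln(z₂/z₁) = ln(65.5/32.2)/ln(70.0/10.0) = 0.71008/1.94591 = 0.3649
Extrapolate from 70.0 m to 101.0 m: V₃ = 65.5 × (101.0/70.0)^0.3649 = 65.5 × 1.1431 = 74.8762 mph

74.88 mph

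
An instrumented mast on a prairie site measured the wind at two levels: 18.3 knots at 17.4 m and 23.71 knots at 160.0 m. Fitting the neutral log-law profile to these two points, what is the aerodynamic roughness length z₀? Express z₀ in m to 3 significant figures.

Log law: V(z) ∝ ln(z/z₀). With r = V₁/V₂ = 18.3/23.71 = 0.77183,
r · ln(z₂/z₀) = ln(z₁/z₀) ⇒ ln z₀ = (ln z₁ − r·ln z₂)/(1 − r)
ln z₀ = (2.85647 − 0.77183×5.07517) / 0.22817 = -4.6486
z₀ = exp(-4.6486) = 0.009575 m

z₀ ≈ 0.00958 m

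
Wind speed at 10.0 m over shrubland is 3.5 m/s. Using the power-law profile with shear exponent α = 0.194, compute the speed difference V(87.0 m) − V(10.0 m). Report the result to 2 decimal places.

Power law: V₂ = V₁ · (z₂/z₁)^α = 3.5 × (8.7000)^0.194 = 5.3252 m/s
ΔV = 5.3252 − 3.5 = 1.8252 m/s

1.83 m/s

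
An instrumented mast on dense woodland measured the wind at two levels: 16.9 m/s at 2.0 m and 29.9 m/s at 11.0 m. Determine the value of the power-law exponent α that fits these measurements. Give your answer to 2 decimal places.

Power law: V₂/V₁ = (z₂/z₁)^α ⇒ α = ln(V₂/V₁) / ln(z₂/z₁)
α = ln(29.9/16.9) / ln(11.0/2.0) = ln(1.7692) / ln(5.5000)
  = 0.57054 / 1.70475 = 0.33468

α ≈ 0.33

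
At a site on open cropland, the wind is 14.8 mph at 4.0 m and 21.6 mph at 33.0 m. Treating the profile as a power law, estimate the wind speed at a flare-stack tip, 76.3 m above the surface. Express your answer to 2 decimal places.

25.10 mph

First find α: α = ln(V₂/V₁)/ln(z₂/z₁) = ln(21.6/14.8)/ln(33.0/4.0) = 0.37807/2.11021 = 0.1792
Extrapolate from 33.0 m to 76.3 m: V₃ = 21.6 × (76.3/33.0)^0.1792 = 21.6 × 1.1620 = 25.0998 mph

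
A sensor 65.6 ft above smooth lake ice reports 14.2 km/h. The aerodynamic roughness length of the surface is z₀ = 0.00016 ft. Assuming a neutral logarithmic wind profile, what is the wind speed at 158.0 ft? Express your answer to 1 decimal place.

Log law: V(z) ∝ ln(z/z₀), so V₂/V₁ = ln(z₂/z₀) / ln(z₁/z₀).
ln(158.0/0.00016) = 13.8029, ln(65.6/0.00016) = 12.9239
V₂ = 14.2 × 13.8029/12.9239 = 14.2 × 1.0680 = 15.1658 km/h

15.2 km/h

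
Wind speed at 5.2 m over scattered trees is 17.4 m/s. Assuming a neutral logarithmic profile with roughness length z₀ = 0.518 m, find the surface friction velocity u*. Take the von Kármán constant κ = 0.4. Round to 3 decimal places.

u* ≈ 3.018 m/s

Log law: V(z) = (u*/κ) · ln(z/z₀) ⇒ u* = κ · V / ln(z/z₀)
u* = 0.4 × 17.4 / ln(5.2/0.518) = 0.4 × 17.4 / 2.3064
   = 6.9600 / 2.3064 = 3.0176 m/s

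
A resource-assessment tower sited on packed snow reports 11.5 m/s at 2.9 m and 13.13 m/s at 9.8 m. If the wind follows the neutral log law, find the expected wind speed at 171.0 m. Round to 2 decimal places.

Log law: V ∝ ln(z/z₀). From the pair, with r = V₁/V₂ = 0.87586,
ln z₀ = (ln z₁ − r·ln z₂)/(1 − r) = (1.0647 − 0.87586×2.2824)/0.12414 = -7.5262 → z₀ = 0.0005388 m
V₃ = V₁ · ln(z₃/z₀)/ln(z₁/z₀) = 11.5 × 12.6679/8.5909 = 16.9575 m/s

16.96 m/s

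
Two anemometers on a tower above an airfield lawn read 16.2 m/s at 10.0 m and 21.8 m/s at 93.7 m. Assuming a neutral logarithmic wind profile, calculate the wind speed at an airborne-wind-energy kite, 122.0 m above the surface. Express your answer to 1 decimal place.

22.5 m/s

Log law: V ∝ ln(z/z₀). From the pair, with r = V₁/V₂ = 0.74312,
ln z₀ = (ln z₁ − r·ln z₂)/(1 − r) = (2.3026 − 0.74312×4.5401)/0.25688 = -4.1702 → z₀ = 0.01545 m
V₃ = V₁ · ln(z₃/z₀)/ln(z₁/z₀) = 16.2 × 8.9742/6.4728 = 22.4605 m/s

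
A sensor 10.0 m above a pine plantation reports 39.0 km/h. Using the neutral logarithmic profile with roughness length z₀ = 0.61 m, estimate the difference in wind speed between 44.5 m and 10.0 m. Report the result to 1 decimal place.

20.8 km/h

Log law: V₂ = V₁ · ln(z₂/z₀)/ln(z₁/z₀) = 39.0 × 4.2898/2.7969 = 59.8172 km/h
ΔV = 59.8172 − 39.0 = 20.8172 km/h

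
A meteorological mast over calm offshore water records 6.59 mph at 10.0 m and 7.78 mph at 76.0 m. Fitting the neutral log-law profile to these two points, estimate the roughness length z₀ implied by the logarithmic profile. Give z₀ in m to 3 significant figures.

Log law: V(z) ∝ ln(z/z₀). With r = V₁/V₂ = 6.59/7.78 = 0.84704,
r · ln(z₂/z₀) = ln(z₁/z₀) ⇒ ln z₀ = (ln z₁ − r·ln z₂)/(1 − r)
ln z₀ = (2.30259 − 0.84704×4.33073) / 0.15296 = -8.9289
z₀ = exp(-8.9289) = 0.0001325 m

z₀ ≈ 0.000133 m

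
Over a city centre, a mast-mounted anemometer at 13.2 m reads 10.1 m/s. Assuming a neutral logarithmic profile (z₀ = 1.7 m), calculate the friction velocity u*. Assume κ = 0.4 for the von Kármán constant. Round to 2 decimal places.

u* ≈ 1.97 m/s

Log law: V(z) = (u*/κ) · ln(z/z₀) ⇒ u* = κ · V / ln(z/z₀)
u* = 0.4 × 10.1 / ln(13.2/1.7) = 0.4 × 10.1 / 2.0496
   = 4.0400 / 2.0496 = 1.9711 m/s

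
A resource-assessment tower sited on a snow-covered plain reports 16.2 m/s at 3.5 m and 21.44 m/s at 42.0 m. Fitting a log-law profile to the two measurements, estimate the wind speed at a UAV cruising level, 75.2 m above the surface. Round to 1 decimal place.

22.7 m/s

Log law: V ∝ ln(z/z₀). From the pair, with r = V₁/V₂ = 0.75560,
ln z₀ = (ln z₁ − r·ln z₂)/(1 − r) = (1.2528 − 0.75560×3.7377)/0.24440 = -6.4296 → z₀ = 0.001613 m
V₃ = V₁ · ln(z₃/z₀)/ln(z₁/z₀) = 16.2 × 10.7497/7.6823 = 22.6683 m/s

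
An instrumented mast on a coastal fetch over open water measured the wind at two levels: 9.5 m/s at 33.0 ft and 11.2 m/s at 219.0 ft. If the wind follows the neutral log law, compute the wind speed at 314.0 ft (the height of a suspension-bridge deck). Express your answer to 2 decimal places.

Log law: V ∝ ln(z/z₀). From the pair, with r = V₁/V₂ = 0.84821,
ln z₀ = (ln z₁ − r·ln z₂)/(1 − r) = (3.4965 − 0.84821×5.3891)/0.15179 = -7.0796 → z₀ = 0.0008421 ft
V₃ = V₁ · ln(z₃/z₀)/ln(z₁/z₀) = 9.5 × 12.8290/10.5761 = 11.5237 m/s

11.52 m/s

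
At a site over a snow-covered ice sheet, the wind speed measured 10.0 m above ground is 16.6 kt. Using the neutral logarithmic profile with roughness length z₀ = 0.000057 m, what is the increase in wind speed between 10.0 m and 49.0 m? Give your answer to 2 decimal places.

Log law: V₂ = V₁ · ln(z₂/z₀)/ln(z₁/z₀) = 16.6 × 13.6643/12.0750 = 18.7848 kt
ΔV = 18.7848 − 16.6 = 2.1848 kt

2.18 kt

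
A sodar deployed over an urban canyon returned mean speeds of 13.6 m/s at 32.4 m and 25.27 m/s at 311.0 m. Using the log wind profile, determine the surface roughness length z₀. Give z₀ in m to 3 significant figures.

Log law: V(z) ∝ ln(z/z₀). With r = V₁/V₂ = 13.6/25.27 = 0.53819,
r · ln(z₂/z₀) = ln(z₁/z₀) ⇒ ln z₀ = (ln z₁ − r·ln z₂)/(1 − r)
ln z₀ = (3.47816 − 0.53819×5.73979) / 0.46181 = 0.8425
z₀ = exp(0.8425) = 2.322 m

z₀ ≈ 2.32 m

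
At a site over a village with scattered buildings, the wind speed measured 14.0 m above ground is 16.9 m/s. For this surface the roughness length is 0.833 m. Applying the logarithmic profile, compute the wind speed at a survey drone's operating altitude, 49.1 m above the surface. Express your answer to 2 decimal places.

Log law: V(z) ∝ ln(z/z₀), so V₂/V₁ = ln(z₂/z₀) / ln(z₁/z₀).
ln(49.1/0.833) = 4.0766, ln(14.0/0.833) = 2.8218
V₂ = 16.9 × 4.0766/2.8218 = 16.9 × 1.4447 = 24.4152 m/s

24.42 m/s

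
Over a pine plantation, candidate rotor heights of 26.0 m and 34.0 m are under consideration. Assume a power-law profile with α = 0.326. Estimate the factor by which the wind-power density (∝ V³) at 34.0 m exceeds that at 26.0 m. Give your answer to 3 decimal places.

Speed ratio: V_B/V_A = (z_B/z_A)^α = (34.0/26.0)^0.326 = (1.3077)^0.326 = 1.09139
Power-density ratio: P_B/P_A = (V_B/V_A)³ = (1.09139)³ = 1.30000

1.300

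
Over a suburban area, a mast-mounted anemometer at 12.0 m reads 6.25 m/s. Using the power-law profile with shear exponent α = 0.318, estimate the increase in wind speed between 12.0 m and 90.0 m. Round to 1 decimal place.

5.6 m/s

Power law: V₂ = V₁ · (z₂/z₁)^α = 6.25 × (7.5000)^0.318 = 11.8618 m/s
ΔV = 11.8618 − 6.25 = 5.6118 m/s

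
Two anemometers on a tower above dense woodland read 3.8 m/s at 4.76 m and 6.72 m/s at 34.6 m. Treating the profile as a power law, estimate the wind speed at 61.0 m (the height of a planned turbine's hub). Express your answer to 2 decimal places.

7.91 m/s

First find α: α = ln(V₂/V₁)/ln(z₂/z₁) = ln(6.72/3.8)/ln(34.6/4.76) = 0.57009/1.98361 = 0.2874
Extrapolate from 34.6 m to 61.0 m: V₃ = 6.72 × (61.0/34.6)^0.2874 = 6.72 × 1.1770 = 7.9094 m/s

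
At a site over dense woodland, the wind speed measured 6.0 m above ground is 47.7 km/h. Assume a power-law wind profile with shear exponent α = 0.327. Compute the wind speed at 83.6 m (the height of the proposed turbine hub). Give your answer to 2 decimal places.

112.88 km/h

Power-law profile: V₂ = V₁ · (z₂/z₁)^α
V₂ = 47.7 × (83.6/6.0)^0.327 = 47.7 × (13.9333)^0.327
    = 47.7 × 2.3665 = 112.8819 km/h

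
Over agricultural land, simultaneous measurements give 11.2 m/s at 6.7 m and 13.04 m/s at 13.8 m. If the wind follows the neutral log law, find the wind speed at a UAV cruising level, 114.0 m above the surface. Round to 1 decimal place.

Log law: V ∝ ln(z/z₀). From the pair, with r = V₁/V₂ = 0.85890,
ln z₀ = (ln z₁ − r·ln z₂)/(1 − r) = (1.9021 − 0.85890×2.6247)/0.14110 = -2.4961 → z₀ = 0.08241 m
V₃ = V₁ · ln(z₃/z₀)/ln(z₁/z₀) = 11.2 × 7.2323/4.3982 = 18.4170 m/s

18.4 m/s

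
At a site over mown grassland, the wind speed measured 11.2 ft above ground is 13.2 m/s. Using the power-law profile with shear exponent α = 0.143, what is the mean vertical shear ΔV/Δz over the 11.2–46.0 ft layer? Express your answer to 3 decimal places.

Power law: V₂ = V₁ · (z₂/z₁)^α = 13.2 × (4.1071)^0.143 = 16.1551 m/s
ΔV/Δz = (16.1551 − 13.2)/(46.0 − 11.2) = 2.9551/34.8000 = 0.08492 m/s/ft

0.085 m/s/ft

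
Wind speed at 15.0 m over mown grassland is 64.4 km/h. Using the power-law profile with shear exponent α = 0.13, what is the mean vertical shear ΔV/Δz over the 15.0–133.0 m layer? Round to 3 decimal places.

Power law: V₂ = V₁ · (z₂/z₁)^α = 64.4 × (8.8667)^0.13 = 85.5253 km/h
ΔV/Δz = (85.5253 − 64.4)/(133.0 − 15.0) = 21.1253/118.0000 = 0.17903 km/h/m

0.179 km/h/m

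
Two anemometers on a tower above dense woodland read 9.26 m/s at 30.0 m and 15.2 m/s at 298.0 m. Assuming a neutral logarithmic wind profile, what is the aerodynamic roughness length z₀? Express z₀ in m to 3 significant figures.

Log law: V(z) ∝ ln(z/z₀). With r = V₁/V₂ = 9.26/15.2 = 0.60921,
r · ln(z₂/z₀) = ln(z₁/z₀) ⇒ ln z₀ = (ln z₁ − r·ln z₂)/(1 − r)
ln z₀ = (3.40120 − 0.60921×5.69709) / 0.39079 = -0.1779
z₀ = exp(-0.1779) = 0.8370 m

z₀ ≈ 0.837 m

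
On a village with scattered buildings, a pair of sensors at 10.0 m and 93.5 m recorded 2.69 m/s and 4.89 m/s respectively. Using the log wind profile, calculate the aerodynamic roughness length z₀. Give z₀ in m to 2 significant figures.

z₀ ≈ 0.65 m

Log law: V(z) ∝ ln(z/z₀). With r = V₁/V₂ = 2.69/4.89 = 0.55010,
r · ln(z₂/z₀) = ln(z₁/z₀) ⇒ ln z₀ = (ln z₁ − r·ln z₂)/(1 − r)
ln z₀ = (2.30259 − 0.55010×4.53796) / 0.44990 = -0.4307
z₀ = exp(-0.4307) = 0.6501 m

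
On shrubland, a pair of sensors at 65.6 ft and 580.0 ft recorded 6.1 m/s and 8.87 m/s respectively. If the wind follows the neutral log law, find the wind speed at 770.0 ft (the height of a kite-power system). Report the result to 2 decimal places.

9.23 m/s

Log law: V ∝ ln(z/z₀). From the pair, with r = V₁/V₂ = 0.68771,
ln z₀ = (ln z₁ − r·ln z₂)/(1 − r) = (4.1836 − 0.68771×6.3630)/0.31229 = -0.6159 → z₀ = 0.5401 ft
V₃ = V₁ · ln(z₃/z₀)/ln(z₁/z₀) = 6.1 × 7.2623/4.7995 = 9.2301 m/s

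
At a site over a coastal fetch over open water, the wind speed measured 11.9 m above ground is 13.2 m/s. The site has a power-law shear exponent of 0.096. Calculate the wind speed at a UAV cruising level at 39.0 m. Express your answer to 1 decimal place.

14.8 m/s

Power-law profile: V₂ = V₁ · (z₂/z₁)^α
V₂ = 13.2 × (39.0/11.9)^0.096 = 13.2 × (3.2773)^0.096
    = 13.2 × 1.1207 = 14.7933 m/s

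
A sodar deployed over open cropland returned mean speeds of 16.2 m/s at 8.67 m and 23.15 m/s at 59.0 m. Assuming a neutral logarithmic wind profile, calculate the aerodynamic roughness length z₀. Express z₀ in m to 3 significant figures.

z₀ ≈ 0.0993 m

Log law: V(z) ∝ ln(z/z₀). With r = V₁/V₂ = 16.2/23.15 = 0.69978,
r · ln(z₂/z₀) = ln(z₁/z₀) ⇒ ln z₀ = (ln z₁ − r·ln z₂)/(1 − r)
ln z₀ = (2.15987 − 0.69978×4.07754) / 0.30022 = -2.3101
z₀ = exp(-2.3101) = 0.09925 m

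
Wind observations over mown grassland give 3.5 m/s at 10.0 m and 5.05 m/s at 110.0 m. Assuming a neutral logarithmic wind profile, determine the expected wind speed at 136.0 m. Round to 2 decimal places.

5.19 m/s

Log law: V ∝ ln(z/z₀). From the pair, with r = V₁/V₂ = 0.69307,
ln z₀ = (ln z₁ − r·ln z₂)/(1 − r) = (2.3026 − 0.69307×4.7005)/0.30693 = -3.1120 → z₀ = 0.04451 m
V₃ = V₁ · ln(z₃/z₀)/ln(z₁/z₀) = 3.5 × 8.0247/5.4146 = 5.1871 m/s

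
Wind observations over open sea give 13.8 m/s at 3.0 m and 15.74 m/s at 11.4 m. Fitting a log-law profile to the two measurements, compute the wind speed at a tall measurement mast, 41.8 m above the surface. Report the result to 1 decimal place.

Log law: V ∝ ln(z/z₀). From the pair, with r = V₁/V₂ = 0.87675,
ln z₀ = (ln z₁ − r·ln z₂)/(1 − r) = (1.0986 − 0.87675×2.4336)/0.12325 = -8.3978 → z₀ = 0.0002254 m
V₃ = V₁ · ln(z₃/z₀)/ln(z₁/z₀) = 13.8 × 12.1307/9.4964 = 17.6281 m/s

17.6 m/s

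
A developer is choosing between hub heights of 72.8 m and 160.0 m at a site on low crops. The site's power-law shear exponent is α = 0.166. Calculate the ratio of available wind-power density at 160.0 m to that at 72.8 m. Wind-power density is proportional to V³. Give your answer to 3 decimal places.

Speed ratio: V_B/V_A = (z_B/z_A)^α = (160.0/72.8)^0.166 = (2.1978)^0.166 = 1.13965
Power-density ratio: P_B/P_A = (V_B/V_A)³ = (1.13965)³ = 1.48017

1.480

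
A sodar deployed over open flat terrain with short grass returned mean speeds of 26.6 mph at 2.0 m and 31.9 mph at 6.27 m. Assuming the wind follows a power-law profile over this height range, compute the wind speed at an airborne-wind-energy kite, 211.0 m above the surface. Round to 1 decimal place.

First find α: α = ln(V₂/V₁)/ln(z₂/z₁) = ln(31.9/26.6)/ln(6.27/2.0) = 0.18169/1.14263 = 0.1590
Extrapolate from 6.27 m to 211.0 m: V₃ = 31.9 × (211.0/6.27)^0.1590 = 31.9 × 1.7491 = 55.7967 mph

55.8 mph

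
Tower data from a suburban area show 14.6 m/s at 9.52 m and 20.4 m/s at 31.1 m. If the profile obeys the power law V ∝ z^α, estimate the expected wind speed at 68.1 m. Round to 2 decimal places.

25.46 m/s

First find α: α = ln(V₂/V₁)/ln(z₂/z₁) = ln(20.4/14.6)/ln(31.1/9.52) = 0.33451/1.18381 = 0.2826
Extrapolate from 31.1 m to 68.1 m: V₃ = 20.4 × (68.1/31.1)^0.2826 = 20.4 × 1.2479 = 25.4574 m/s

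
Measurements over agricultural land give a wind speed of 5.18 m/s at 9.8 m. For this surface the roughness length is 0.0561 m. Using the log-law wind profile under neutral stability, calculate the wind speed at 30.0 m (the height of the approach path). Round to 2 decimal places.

Log law: V(z) ∝ ln(z/z₀), so V₂/V₁ = ln(z₂/z₀) / ln(z₁/z₀).
ln(30.0/0.0561) = 6.2818, ln(9.8/0.0561) = 5.1630
V₂ = 5.18 × 6.2818/5.1630 = 5.18 × 1.2167 = 6.3025 m/s

6.30 m/s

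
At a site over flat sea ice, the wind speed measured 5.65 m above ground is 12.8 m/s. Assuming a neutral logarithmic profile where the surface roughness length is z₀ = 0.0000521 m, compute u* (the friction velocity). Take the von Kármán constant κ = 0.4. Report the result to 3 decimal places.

Log law: V(z) = (u*/κ) · ln(z/z₀) ⇒ u* = κ · V / ln(z/z₀)
u* = 0.4 × 12.8 / ln(5.65/0.0000521) = 0.4 × 12.8 / 11.5940
   = 5.1200 / 11.5940 = 0.4416 m/s

u* ≈ 0.442 m/s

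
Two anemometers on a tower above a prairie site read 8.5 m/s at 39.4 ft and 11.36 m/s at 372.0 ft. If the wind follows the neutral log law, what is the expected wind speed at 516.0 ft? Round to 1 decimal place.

11.8 m/s

Log law: V ∝ ln(z/z₀). From the pair, with r = V₁/V₂ = 0.74824,
ln z₀ = (ln z₁ − r·ln z₂)/(1 − r) = (3.6738 − 0.74824×5.9189)/0.25176 = -2.9988 → z₀ = 0.04985 ft
V₃ = V₁ · ln(z₃/z₀)/ln(z₁/z₀) = 8.5 × 9.2449/6.6726 = 11.7768 m/s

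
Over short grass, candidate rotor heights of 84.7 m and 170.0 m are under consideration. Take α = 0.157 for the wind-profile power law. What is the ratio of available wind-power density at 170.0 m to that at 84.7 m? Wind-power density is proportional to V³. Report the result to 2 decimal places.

1.39

Speed ratio: V_B/V_A = (z_B/z_A)^α = (170.0/84.7)^0.157 = (2.0071)^0.157 = 1.11559
Power-density ratio: P_B/P_A = (V_B/V_A)³ = (1.11559)³ = 1.38838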